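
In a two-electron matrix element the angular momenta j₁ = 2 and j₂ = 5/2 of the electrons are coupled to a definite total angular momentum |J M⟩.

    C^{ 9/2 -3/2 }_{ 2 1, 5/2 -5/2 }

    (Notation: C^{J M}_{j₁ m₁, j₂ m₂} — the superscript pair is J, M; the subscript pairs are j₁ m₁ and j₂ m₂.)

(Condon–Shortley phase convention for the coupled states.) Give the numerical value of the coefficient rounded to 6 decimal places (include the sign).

√[10·0!4!5!/10! · 3!1!0!5!3!6!] = √(172800/7)
  +(−1)^0/∏(0,0,1,0,3,5)! = 1/720  (running 1/720)
⟨..|..⟩ = √(172800/7)·(1/720) = +0.218218

+0.218218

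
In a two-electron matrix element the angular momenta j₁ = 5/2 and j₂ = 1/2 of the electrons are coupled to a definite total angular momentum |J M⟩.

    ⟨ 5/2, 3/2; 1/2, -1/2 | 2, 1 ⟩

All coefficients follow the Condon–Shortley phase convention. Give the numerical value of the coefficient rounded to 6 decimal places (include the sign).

triangle: 1!*4!*0!/6! = 24/720
(j±m)!: 4!*1!*0!*1!*3!*1! = 144
prefactor² = (2J+1)*Δ*N² = 24
  k=0: +1/(0!*1!*1!*0!*3!*0!) = 1/6
Σ = 1/6  ⇒  CG² = 24*(1/6)² = 2/3
CG = +√(2/3) = +0.816497

+√(2/3) = +0.816497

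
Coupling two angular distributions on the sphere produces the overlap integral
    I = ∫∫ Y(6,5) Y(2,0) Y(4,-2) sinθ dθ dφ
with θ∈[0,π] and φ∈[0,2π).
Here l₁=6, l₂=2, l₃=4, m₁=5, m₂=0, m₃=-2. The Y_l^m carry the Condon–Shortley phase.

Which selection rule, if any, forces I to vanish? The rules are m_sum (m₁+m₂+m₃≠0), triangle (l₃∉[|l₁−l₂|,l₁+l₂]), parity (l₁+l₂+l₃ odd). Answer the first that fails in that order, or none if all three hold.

azimuthal sum: 5 + 0 − 2 = 3  ✗
4 ≤ 4 ≤ 8 (triangle on l)
L = 6 + 2 + 4 = 12 (even)

m_sum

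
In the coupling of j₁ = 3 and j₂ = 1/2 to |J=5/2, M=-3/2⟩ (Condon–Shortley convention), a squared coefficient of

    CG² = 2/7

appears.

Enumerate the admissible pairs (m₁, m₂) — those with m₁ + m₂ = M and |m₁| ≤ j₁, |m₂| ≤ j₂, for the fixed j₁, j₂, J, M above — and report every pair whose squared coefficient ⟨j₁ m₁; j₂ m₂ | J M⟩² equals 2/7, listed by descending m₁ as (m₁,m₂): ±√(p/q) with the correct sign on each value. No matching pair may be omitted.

(-1,-1/2): +√(2/7)

Admissible pairs with m₁+m₂ = M = -3/2: (-2,1/2), (-1,-1/2)
  (m₁,m₂)=(-1,-1/2): CG² = 2/7, CG = +√(2/7)   ← matches the target
  (m₁,m₂)=(-2,1/2): CG² = 5/7, CG = −√(5/7)
Pairs with CG² = 2/7: (-1,-1/2): +√(2/7)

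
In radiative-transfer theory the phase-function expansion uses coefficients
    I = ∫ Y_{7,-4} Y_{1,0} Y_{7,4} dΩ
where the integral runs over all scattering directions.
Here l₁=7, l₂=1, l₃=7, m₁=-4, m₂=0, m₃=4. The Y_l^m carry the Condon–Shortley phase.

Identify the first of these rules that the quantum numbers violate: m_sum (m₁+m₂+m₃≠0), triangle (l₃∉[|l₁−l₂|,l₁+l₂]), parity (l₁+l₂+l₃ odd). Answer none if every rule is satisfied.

parity

Σmᵢ = 0  ✓
l₃∈[|l₁−l₂|,l₁+l₂]=[6,8], have l₃=7  ✓
Σlᵢ = 15 ⇒ odd  ✗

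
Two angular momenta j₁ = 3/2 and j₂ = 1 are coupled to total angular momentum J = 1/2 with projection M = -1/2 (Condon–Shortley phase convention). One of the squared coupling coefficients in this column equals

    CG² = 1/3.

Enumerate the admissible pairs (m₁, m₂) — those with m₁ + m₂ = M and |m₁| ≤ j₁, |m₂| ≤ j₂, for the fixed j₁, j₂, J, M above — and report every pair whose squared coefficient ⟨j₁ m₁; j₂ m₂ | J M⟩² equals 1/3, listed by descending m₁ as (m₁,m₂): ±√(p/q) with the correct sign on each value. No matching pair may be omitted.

(-1/2,0): −√(1/3)

Admissible pairs with m₁+m₂ = M = -1/2: (-3/2,1), (-1/2,0), (1/2,-1)
  (m₁,m₂)=(1/2,-1): CG² = 1/6, CG = +√(1/6)
  (m₁,m₂)=(-1/2,0): CG² = 1/3, CG = −√(1/3)   ← matches the target
  (m₁,m₂)=(-3/2,1): CG² = 1/2, CG = +√(1/2)
Pairs with CG² = 1/3: (-1/2,0): −√(1/3)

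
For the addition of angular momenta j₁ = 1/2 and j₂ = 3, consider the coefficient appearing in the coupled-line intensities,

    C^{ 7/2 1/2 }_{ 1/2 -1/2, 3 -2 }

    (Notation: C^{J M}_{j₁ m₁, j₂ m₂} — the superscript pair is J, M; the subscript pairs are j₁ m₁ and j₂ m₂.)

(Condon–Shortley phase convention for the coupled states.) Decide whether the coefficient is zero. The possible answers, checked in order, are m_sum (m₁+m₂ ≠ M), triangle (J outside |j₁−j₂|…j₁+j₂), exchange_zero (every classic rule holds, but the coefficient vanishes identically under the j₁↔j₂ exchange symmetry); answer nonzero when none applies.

m-sum: m₁+m₂ = -1/2+(-2) = -5/2, M = 1/2  ✗ ⇒ coefficient is 0

m_sum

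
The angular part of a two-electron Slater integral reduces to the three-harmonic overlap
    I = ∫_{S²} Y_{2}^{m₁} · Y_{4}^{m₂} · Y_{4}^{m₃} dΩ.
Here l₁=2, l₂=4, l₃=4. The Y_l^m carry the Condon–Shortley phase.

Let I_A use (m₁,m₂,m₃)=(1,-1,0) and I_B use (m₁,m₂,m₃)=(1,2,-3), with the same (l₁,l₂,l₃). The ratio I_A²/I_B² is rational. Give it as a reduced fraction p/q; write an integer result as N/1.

2/35

Shared (l₁,l₂,l₃)=(2,4,4): N and (l;000)² cancel in I_A²/I_B².
A: Δ = 2!·2!·6!/11! = 1/13860; Racah Σ t=0..1: t=0:+1/72 t=1:−1/96 = 1/288; ⇒ 3j(2 4 4; 1 -1 0)² = 1/462, sgn +1
B: Δ = 2!·2!·6!/11! = 1/13860; Racah Σ t=0..1: t=0:+1/1440 t=1:−1/240 = -1/288; ⇒ 3j(2 4 4; 1 2 -3)² = 5/132, sgn +1
I_A²/I_B² = (1/462)/(5/132) = 2/35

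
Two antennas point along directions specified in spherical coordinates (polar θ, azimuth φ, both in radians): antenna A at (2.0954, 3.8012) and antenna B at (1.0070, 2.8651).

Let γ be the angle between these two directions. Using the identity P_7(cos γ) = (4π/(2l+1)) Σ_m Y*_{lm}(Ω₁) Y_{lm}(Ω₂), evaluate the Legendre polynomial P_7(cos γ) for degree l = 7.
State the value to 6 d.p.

-0.278511

Addition theorem: P_7(cos γ) = (4π/15) Σ_m Y*_{lm}(Ω₁) Y_{lm}(Ω₂), m = −7…7:
  [-7]  conj(Y_{7,-7})(Ω₁) = (0.017284, 0.181128) ; Y_{7,-7}(Ω₂) = (0.054960, -0.143979) ; Δ = (0.027029, 0.007466)
  [-6]  conj(Y_{7,-6})(Ω₁) = (0.269910, 0.286986) ; Y_{7,-6}(Ω₂) = (-0.032099, 0.363162) ; Δ = (-0.112887, 0.088809)
  [-5]  conj(Y_{7,-5})(Ω₁) = (0.398106, 0.062795) ; Y_{7,-5}(Ω₂) = (-0.080389, -0.421789) ; Δ = (-0.005518, -0.172965)
  [-4]  conj(Y_{7,-4})(Ω₁) = (0.047223, -0.025993) ; Y_{7,-4}(Ω₂) = (0.063936, 0.127496) ; Δ = (0.006333, 0.004359)
  [-3]  conj(Y_{7,-3})(Ω₁) = (-0.129726, 0.300092) ; Y_{7,-3}(Ω₂) = (0.188825, 0.206251) ; Δ = (-0.086390, 0.029909)
  [-2]  conj(Y_{7,-2})(Ω₁) = (0.052551, 0.204456) ; Y_{7,-2}(Ω₂) = (-0.241516, -0.149068) ; Δ = (0.017786, -0.057213)
  [-1]  conj(Y_{7,-1})(Ω₁) = (-0.196051, -0.152033) ; Y_{7,-1}(Ω₂) = (-0.164890, -0.046789) ; Δ = (0.025213, 0.034242)
  [+0]  conj(Y_{7,0})(Ω₁) = (-0.245668, -0.000000) ; Y_{7,0}(Ω₂) = (0.307664, 0.000000) ; Δ = (-0.075583, -0.000000)
  [+1]  conj(Y_{7,1})(Ω₁) = (0.196051, -0.152033) ; Y_{7,1}(Ω₂) = (0.164890, -0.046789) ; Δ = (0.025213, -0.034242)
  [+2]  conj(Y_{7,2})(Ω₁) = (0.052551, -0.204456) ; Y_{7,2}(Ω₂) = (-0.241516, 0.149068) ; Δ = (0.017786, 0.057213)
  [+3]  conj(Y_{7,3})(Ω₁) = (0.129726, 0.300092) ; Y_{7,3}(Ω₂) = (-0.188825, 0.206251) ; Δ = (-0.086390, -0.029909)
  [+4]  conj(Y_{7,4})(Ω₁) = (0.047223, 0.025993) ; Y_{7,4}(Ω₂) = (0.063936, -0.127496) ; Δ = (0.006333, -0.004359)
  [+5]  conj(Y_{7,5})(Ω₁) = (-0.398106, 0.062795) ; Y_{7,5}(Ω₂) = (0.080389, -0.421789) ; Δ = (-0.005518, 0.172965)
  [+6]  conj(Y_{7,6})(Ω₁) = (0.269910, -0.286986) ; Y_{7,6}(Ω₂) = (-0.032099, -0.363162) ; Δ = (-0.112887, -0.088809)
  [+7]  conj(Y_{7,7})(Ω₁) = (-0.017284, 0.181128) ; Y_{7,7}(Ω₂) = (-0.054960, -0.143979) ; Δ = (0.027029, -0.007466)
Accumulated sum (-0.332449, 0.000000); after 4π/(2l+1) scaling, (-0.278511, 0.000000) ⇒ P_7 = -0.278511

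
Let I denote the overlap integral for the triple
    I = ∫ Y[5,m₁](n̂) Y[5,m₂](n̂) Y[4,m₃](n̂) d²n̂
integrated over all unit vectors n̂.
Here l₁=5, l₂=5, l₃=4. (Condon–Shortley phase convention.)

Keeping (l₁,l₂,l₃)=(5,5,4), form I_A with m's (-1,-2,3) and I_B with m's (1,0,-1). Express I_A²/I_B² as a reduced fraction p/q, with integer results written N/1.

5/6

Shared (l₁,l₂,l₃)=(5,5,4): N and (l;000)² cancel in I_A²/I_B².
A: Δ = 6!·4!·4!/15! = 1/3153150; Racah Σ t=2..3: t=2:+1/6912 t=3:−1/5184 = -1/20736; ⇒ 3j(5 5 4; -1 -2 3)² = 5/2574, sgn +1
B: Δ = 6!·4!·4!/15! = 1/3153150; Racah Σ t=1..4: t=1:−1/17280 t=2:+1/1152 t=3:−1/864 t=4:+1/6912 = -7/34560; ⇒ 3j(5 5 4; 1 0 -1)² = 1/429, sgn +1
I_A²/I_B² = (5/2574)/(1/429) = 5/6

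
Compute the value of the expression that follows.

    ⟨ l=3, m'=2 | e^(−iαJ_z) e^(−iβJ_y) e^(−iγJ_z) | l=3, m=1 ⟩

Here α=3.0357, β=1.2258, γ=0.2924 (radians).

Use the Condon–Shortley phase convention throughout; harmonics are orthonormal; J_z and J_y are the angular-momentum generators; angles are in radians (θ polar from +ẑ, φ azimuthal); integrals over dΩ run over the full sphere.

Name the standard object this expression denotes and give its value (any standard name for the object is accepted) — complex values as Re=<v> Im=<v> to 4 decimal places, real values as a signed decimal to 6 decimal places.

This is a Wigner D-matrix element — the rotation-matrix element ⟨l m'| R(α,β,γ) |l m⟩ in the angular-momentum basis.
D^3_{2,1}(3.0357,1.2258,0.2924) = e^{-i·2·3.0357}·d^3_{2,1}(1.2258)·e^{-i·1·0.2924}. Compute d first:
c=cos(1.225800/2)=0.817983, s=sin(1.225800/2)=0.575242; N=√[120·1·24·2]=75.894664
k: max(0,(1)−(2))=0 … min(3+(1),3−(2))=1
  k=0: (−1)^1·75.8947/(24)·0.8180^5·0.5752^1 = -0.666151
  k=1: (−1)^2·75.8947/(12)·0.8180^3·0.5752^3 = +0.658893
d^3_{2,1}(1.2258) = -0.666151 +0.658893 = -0.007258
Phases: e^{-i·(2)·3.0357}=+0.977657+0.210206i, e^{-i·(1)·0.2924}=+0.957555-0.288251i ⇒ D=-0.007234+0.000584i

Wigner D-matrix element, Re=-0.0072 Im=0.0006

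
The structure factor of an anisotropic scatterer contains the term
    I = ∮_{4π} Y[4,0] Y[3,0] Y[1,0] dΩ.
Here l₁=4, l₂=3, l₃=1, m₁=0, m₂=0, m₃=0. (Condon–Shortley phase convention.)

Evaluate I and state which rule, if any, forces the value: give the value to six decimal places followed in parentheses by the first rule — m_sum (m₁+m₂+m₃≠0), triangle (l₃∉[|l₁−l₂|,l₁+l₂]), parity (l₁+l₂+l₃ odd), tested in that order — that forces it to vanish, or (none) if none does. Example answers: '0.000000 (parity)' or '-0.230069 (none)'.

Checks pass: Σm=0; 8 even; l₃=1∈[1,7].
(2·4+1)(2·3+1)(2·1+1) = 189
Δ: 6! 2! 0! / 9! → 1/252
sum: t=3:−1/36 = -1/36
3j²(4 3 1; 0 0 0) = Δ·Π!·Σ² = 4/63  (sign +1)
(m-triple is (0,0,0) — same symbol as above.)
combine: 4πI² = 189·4/63·4/63 = 16/21
take √, sign +1: I = 0.24623252
No selection rule forces the value: the integral is nonzero (none).

0.246233 (none)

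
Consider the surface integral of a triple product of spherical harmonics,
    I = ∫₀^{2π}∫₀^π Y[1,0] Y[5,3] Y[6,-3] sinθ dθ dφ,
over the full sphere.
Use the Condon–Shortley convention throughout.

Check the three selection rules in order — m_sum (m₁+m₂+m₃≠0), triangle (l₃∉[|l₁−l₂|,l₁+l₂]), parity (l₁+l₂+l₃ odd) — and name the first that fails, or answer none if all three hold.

azimuthal sum: 0 + 3 − 3 = 0  ✓
4 ≤ 6 ≤ 6 (triangle on l)  ✓
L = 1 + 5 + 6 = 12 (even)  ✓

none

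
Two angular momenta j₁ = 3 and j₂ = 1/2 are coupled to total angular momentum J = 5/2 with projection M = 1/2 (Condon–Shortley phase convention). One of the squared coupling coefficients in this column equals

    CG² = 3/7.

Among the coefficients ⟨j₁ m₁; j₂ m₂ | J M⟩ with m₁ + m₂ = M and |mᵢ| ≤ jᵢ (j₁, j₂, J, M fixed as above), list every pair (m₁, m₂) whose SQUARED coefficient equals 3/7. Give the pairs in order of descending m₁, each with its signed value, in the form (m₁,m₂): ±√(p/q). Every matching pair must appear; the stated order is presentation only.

Admissible pairs with m₁+m₂ = M = 1/2: (0,1/2), (1,-1/2)
  (m₁,m₂)=(1,-1/2): CG² = 4/7, CG = +√(4/7)
  (m₁,m₂)=(0,1/2): CG² = 3/7, CG = −√(3/7)   ← matches the target
Pairs with CG² = 3/7: (0,1/2): −√(3/7)

(0,1/2): −√(3/7)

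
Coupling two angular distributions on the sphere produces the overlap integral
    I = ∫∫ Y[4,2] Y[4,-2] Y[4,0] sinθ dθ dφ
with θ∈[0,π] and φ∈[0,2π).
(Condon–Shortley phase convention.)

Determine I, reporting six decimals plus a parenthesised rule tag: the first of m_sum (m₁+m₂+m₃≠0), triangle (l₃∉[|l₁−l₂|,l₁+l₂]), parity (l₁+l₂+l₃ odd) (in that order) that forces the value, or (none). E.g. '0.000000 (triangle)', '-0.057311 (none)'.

m-sum 0 ✓  L=12 even ✓  0≤4≤8 ✓
Π(2lᵢ+1) = 9×9×9 = 729
triangle coeff Δ(4,4,4) = 1/450450
Σ_t [0,4]: t=0:+1/13824 t=1:−1/216 t=2:+1/64 t=3:−1/216 t=4:+1/13824 = 5/768
(3j)²=18/1001 [(4 4 4; 0 0 0)], sign=+1
Σ_t [0,2]: t=0:+1/384 t=1:−1/216 t=2:+1/2304 = -11/6912
(3j)²=11/1638 [(4 4 4; 2 -2 0)], sign=-1
⇒ 4πI² = 729/8281
I = (-1)√(729/8281/(4π)) = -0.08369845
No selection rule forces the value: the integral is nonzero (none).

-0.083698 (none)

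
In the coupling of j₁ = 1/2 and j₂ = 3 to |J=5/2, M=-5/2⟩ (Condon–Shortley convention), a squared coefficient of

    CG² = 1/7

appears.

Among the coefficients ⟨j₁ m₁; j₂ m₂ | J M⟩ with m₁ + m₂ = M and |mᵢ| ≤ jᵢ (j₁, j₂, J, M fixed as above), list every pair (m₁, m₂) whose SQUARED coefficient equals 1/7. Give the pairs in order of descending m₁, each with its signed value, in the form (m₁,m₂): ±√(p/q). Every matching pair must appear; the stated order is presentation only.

(-1/2,-2): −√(1/7)

Admissible pairs with m₁+m₂ = M = -5/2: (-1/2,-2), (1/2,-3)
  (m₁,m₂)=(1/2,-3): CG² = 6/7, CG = +√(6/7)
  (m₁,m₂)=(-1/2,-2): CG² = 1/7, CG = −√(1/7)   ← matches the target
Pairs with CG² = 1/7: (-1/2,-2): −√(1/7)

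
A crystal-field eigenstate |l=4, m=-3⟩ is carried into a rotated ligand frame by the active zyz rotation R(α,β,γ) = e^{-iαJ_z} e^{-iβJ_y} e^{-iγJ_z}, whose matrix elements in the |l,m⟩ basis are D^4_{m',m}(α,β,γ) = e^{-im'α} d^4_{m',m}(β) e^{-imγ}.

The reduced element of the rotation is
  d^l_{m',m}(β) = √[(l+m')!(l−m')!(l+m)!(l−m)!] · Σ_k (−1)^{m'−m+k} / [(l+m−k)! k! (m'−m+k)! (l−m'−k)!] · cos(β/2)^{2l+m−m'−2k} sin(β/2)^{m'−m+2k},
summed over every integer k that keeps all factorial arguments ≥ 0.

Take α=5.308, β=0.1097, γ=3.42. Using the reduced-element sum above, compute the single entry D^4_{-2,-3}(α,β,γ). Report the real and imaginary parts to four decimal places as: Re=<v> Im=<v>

Re=0.0885 Im=-0.1806

D^4_{-2,-3}(5.3080,0.1097,3.4200) = e^{-i·-2·5.3080}·d^4_{-2,-3}(0.1097)·e^{-i·-3·3.4200}. Compute d first:
Half-angle: c=0.998496, s=0.054823. N=√(2·720·1·5040)=2693.993318
Admissible k: 0..1 (factorial args all ≥0)
  k=0: (−1)^1·2693.9933/(720)·0.9985^7·0.0548^1 = -0.202977
  k=1: (−1)^2·2693.9933/(240)·0.9985^5·0.0548^3 = +0.001836
d^4_{-2,-3}(0.1097) = -0.202977 +0.001836 = -0.201142
D = (-0.370525-0.928822i)·(-0.201142)·(-0.671013-0.741446i) = +0.088511-0.180620i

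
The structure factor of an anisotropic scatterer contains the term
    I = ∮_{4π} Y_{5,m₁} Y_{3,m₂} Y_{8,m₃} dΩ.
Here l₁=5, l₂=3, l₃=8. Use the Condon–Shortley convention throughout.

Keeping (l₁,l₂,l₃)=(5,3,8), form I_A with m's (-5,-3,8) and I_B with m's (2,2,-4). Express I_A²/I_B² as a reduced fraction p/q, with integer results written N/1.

Shared (l₁,l₂,l₃)=(5,3,8): N and (l;000)² cancel in I_A²/I_B².
A: Δ = 0!·10!·6!/17! = 1/136136; Racah Σ t=0..0: t=0:+1/2612736000 = 1/2612736000; ⇒ 3j(5 3 8; -5 -3 8)² = 1/17, sgn +1
B: Δ = 0!·10!·6!/17! = 1/136136; Racah Σ t=0..0: t=0:+1/3628800 = 1/3628800; ⇒ 3j(5 3 8; 2 2 -4)² = 36/1547, sgn +1
I_A²/I_B² = (1/17)/(36/1547) = 91/36

91/36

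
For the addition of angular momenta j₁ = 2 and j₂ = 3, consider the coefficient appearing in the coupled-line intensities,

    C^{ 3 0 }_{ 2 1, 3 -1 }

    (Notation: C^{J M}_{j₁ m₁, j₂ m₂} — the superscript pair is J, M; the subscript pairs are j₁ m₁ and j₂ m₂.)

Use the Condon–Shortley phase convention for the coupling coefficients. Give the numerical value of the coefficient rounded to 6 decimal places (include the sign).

j₁+j₂−J=2  J+j₁−j₂=2  J−j₁+j₂=4  j₁+j₂+J+1=9
(j₁±m₁, j₂±m₂, J±M) = (3,1,2,4,3,3)
P² = 96/5
sum k=0..1:
  [0] +1/8 = 1/8
  [1] −1/12 = -1/12
S = 1/24
C² = P²·S² = 1/30 ; C = +0.182574

+0.182574  (= +√(1/30))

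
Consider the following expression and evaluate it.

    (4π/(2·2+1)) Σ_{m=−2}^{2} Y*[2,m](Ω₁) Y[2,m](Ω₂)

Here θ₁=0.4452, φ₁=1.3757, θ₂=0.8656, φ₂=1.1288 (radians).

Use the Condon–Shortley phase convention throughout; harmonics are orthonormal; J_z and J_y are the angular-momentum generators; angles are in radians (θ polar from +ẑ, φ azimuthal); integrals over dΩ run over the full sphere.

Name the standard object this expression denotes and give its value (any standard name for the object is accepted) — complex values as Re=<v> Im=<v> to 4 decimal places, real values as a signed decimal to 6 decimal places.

Legendre polynomial (addition theorem), +0.723063

This sum is the spherical-harmonic addition theorem: it equals the Legendre polynomial P_l(cos γ) of the angle γ between the two directions.
Addition theorem: P_2(cos γ) = (4π/5) Σ_m Y*_{lm}(Ω₁) Y_{lm}(Ω₂), m = −2…2:
  m=-2: (-0.066250+0.027247i) × (-0.142021-0.173202i) = +0.014128+0.007605i  (running Σ = +0.014128+0.007605i)
  m=-1: (+0.058209+0.294564i) × (+0.163106-0.344671i) = +0.111022+0.027982i  (running Σ = +0.125150+0.035587i)
  m=0: (+0.455316-0.000000i) × (+0.082136+0.000000i) = +0.037398+0.000000i  (running Σ = +0.162548+0.035587i)
  m=1: (-0.058209+0.294564i) × (-0.163106-0.344671i) = +0.111022-0.027982i  (running Σ = +0.273569+0.007605i)
  m=2: (-0.066250-0.027247i) × (-0.142021+0.173202i) = +0.014128-0.007605i  (running Σ = +0.287698-0.000000i)
Total Σ_m = +0.287698-0.000000i. Multiply by 2.513274: +0.723063-0.000000i. P_2(cos γ) = 0.723063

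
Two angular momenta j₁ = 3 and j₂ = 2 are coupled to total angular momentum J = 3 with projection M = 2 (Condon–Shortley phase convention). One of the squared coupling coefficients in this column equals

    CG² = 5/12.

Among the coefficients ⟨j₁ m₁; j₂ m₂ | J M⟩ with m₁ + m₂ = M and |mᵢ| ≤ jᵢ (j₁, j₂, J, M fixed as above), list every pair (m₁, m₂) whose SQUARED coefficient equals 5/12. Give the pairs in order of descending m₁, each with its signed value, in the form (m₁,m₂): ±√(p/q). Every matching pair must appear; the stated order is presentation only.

Admissible pairs with m₁+m₂ = M = 2: (0,2), (1,1), (2,0), (3,-1)
  (m₁,m₂)=(3,-1): CG² = 5/12, CG = +√(5/12)   ← matches the target
  (m₁,m₂)=(2,0): CG² = 0/1, CG = 0
  (m₁,m₂)=(1,1): CG² = 1/4, CG = −√(1/4)
  (m₁,m₂)=(0,2): CG² = 1/3, CG = +√(1/3)
Pairs with CG² = 5/12: (3,-1): +√(5/12)

(3,-1): +√(5/12)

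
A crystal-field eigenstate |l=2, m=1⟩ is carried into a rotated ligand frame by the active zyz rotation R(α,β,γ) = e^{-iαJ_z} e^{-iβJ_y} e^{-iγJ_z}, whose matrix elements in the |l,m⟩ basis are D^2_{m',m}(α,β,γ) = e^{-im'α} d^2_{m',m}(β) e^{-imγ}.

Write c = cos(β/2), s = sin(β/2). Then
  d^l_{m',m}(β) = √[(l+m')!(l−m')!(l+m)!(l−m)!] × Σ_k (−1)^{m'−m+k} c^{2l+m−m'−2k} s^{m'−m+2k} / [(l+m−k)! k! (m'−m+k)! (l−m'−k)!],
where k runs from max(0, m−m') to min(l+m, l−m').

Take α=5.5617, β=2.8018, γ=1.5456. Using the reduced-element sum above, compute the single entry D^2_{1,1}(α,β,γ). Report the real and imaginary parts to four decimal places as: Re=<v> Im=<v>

D^2_{1,1}(5.5617,2.8018,1.5456) = e^{-i·1·5.5617}·d^2_{1,1}(2.8018)·e^{-i·1·1.5456}. Compute d first:
c=cos(2.801800/2)=0.169080, s=sin(2.801800/2)=0.985602; N=√[6·1·6·1]=6.000000
Admissible k: 0..1 (factorial args all ≥0)
  k=0: (−1)^0·6.0000/(6)·0.1691^4·0.9856^0 = +0.000817
  k=1: (−1)^1·6.0000/(2)·0.1691^2·0.9856^2 = -0.083312
d^2_{1,1}(2.8018) = +0.000817 -0.083312 = -0.082495
Attach z-rotation phases: D = e^{-i(1)(5.5617)}·(-0.082495)·e^{-i(1)(1.5456)} = -0.056031+0.060547i

Re=-0.0560 Im=0.0605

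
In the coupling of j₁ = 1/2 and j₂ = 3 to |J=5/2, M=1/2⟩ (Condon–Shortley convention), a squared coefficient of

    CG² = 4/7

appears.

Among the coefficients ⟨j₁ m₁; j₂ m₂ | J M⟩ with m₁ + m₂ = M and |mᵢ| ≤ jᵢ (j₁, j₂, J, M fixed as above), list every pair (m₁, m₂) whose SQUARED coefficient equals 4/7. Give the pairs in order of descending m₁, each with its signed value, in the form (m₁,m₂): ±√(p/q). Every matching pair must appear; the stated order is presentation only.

Admissible pairs with m₁+m₂ = M = 1/2: (-1/2,1), (1/2,0)
  (m₁,m₂)=(1/2,0): CG² = 3/7, CG = +√(3/7)
  (m₁,m₂)=(-1/2,1): CG² = 4/7, CG = −√(4/7)   ← matches the target
Pairs with CG² = 4/7: (-1/2,1): −√(4/7)

(-1/2,1): −√(4/7)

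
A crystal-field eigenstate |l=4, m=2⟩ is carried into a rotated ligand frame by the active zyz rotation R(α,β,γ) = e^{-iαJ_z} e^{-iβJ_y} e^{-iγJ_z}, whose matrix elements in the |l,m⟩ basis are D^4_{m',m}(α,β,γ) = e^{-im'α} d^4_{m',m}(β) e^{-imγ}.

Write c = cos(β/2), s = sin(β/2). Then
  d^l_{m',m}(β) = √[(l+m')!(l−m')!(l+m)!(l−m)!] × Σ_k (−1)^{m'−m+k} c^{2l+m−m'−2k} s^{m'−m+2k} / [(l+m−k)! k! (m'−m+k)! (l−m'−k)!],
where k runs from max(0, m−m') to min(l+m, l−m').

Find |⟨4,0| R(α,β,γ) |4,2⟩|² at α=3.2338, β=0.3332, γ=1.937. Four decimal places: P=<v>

First d^4_{0,2}(β=0.3332), then the phase factors e^{-i(0)α} and e^{-i(2)γ}:
Half-angle: c=0.986154, s=0.165830. N=√(24·24·720·2)=910.735966
The bounds max(0,m−m')=2 and min(l+m,l−m')=4 give 3 terms
  k=2: (−1)^0·910.7360/(96)·0.9862^6·0.1658^2 = +0.239949
  k=3: (−1)^1·910.7360/(36)·0.9862^4·0.1658^4 = -0.018094
  k=4: (−1)^2·910.7360/(96)·0.9862^2·0.1658^6 = +0.000192
d^4_{0,2}(0.3332) = +0.239949 -0.018094 +0.000192 = +0.222047
|D^4_{0,2}|² = |d^4_{0,2}(β)|² = (+0.222047)² = 0.049305 (the z-rotation phases have unit modulus)

P=0.0493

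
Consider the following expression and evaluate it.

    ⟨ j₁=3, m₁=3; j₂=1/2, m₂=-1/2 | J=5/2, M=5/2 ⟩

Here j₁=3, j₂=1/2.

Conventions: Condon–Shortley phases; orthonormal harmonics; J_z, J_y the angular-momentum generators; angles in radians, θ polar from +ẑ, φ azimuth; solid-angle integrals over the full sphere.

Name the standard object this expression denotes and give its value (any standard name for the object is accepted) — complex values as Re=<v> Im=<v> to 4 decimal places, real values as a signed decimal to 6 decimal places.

This is a Clebsch–Gordan (vector-coupling) coefficient.
√[6·1!5!0!/7! · 6!0!0!1!5!0!] = √(86400/7)
  +(−1)^0/∏(0,1,0,0,5,0)! = 1/120  (running 1/120)
⟨..|..⟩ = √(86400/7)·(1/120) = +0.925820

Clebsch–Gordan coefficient, +√(6/7) ≈ +0.925820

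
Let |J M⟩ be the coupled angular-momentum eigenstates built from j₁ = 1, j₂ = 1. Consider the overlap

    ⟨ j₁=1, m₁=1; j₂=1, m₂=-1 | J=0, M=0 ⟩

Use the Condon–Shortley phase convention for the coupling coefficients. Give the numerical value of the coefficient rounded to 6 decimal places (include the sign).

+√(1/3) ≈ +0.577350

√[1·2!0!0!/3! · 2!0!0!2!0!0!] = √(4/3)
  +(−1)^0/∏(0,2,0,0,0,0)! = 1/2  (running 1/2)
⟨..|..⟩ = √(4/3)·(1/2) = +0.577350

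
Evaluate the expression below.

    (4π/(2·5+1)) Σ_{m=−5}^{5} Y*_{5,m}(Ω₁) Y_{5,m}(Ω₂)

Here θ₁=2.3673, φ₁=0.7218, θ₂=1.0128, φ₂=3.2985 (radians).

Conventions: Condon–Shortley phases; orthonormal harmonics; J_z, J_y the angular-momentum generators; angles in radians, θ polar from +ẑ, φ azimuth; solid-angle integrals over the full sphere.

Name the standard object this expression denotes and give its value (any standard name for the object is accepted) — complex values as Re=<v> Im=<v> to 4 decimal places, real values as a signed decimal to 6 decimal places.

Legendre polynomial (addition theorem), +0.159342

This sum is the spherical-harmonic addition theorem: it equals the Legendre polynomial P_l(cos γ) of the angle γ between the two directions.
Summing Y*_{l m}(θ₁,φ₁)·Y_{l m}(θ₂,φ₂) over m ∈ [−5, 5]; prefactor 4π/(2·5+1) = 1.142397:
  [-5]  conj(Y_{5,-5})(Ω₁) = -0.06925 - 0.03495j ; Y_{5,-5}(Ω₂) = -0.14431 + 0.14406j ; Δ = 0.01503 - 0.00493j
  [-4]  conj(Y_{5,-4})(Ω₁) = 0.24273 - 0.06312j ; Y_{5,-4}(Ω₂) = 0.32577 - 0.23634j ; Δ = 0.06416 - 0.07793j
  [-3]  conj(Y_{5,-3})(Ω₁) = -0.23848 + 0.35265j ; Y_{5,-3}(Ω₂) = -0.28671 + 0.14590j ; Δ = 0.01692 - 0.13590j
  [-2]  conj(Y_{5,-2})(Ω₁) = -0.04007 - 0.31336j ; Y_{5,-2}(Ω₂) = -0.09762 + 0.03168j ; Δ = 0.01384 + 0.02932j
  [-1]  conj(Y_{5,-1})(Ω₁) = -0.11257 - 0.09909j ; Y_{5,-1}(Ω₂) = 0.34200 - 0.05411j ; Δ = -0.04386 - 0.02780j
  [+0]  conj(Y_{5,0})(Ω₁) = 0.36119 + 0.00000j ; Y_{5,0}(Ω₂) = 0.02024 + 0.00000j ; Δ = 0.00731 + 0.00000j
  [+1]  conj(Y_{5,1})(Ω₁) = 0.11257 - 0.09909j ; Y_{5,1}(Ω₂) = -0.34200 - 0.05411j ; Δ = -0.04386 + 0.02780j
  [+2]  conj(Y_{5,2})(Ω₁) = -0.04007 + 0.31336j ; Y_{5,2}(Ω₂) = -0.09762 - 0.03168j ; Δ = 0.01384 - 0.02932j
  [+3]  conj(Y_{5,3})(Ω₁) = 0.23848 + 0.35265j ; Y_{5,3}(Ω₂) = 0.28671 + 0.14590j ; Δ = 0.01692 + 0.13590j
  [+4]  conj(Y_{5,4})(Ω₁) = 0.24273 + 0.06312j ; Y_{5,4}(Ω₂) = 0.32577 + 0.23634j ; Δ = 0.06416 + 0.07793j
  [+5]  conj(Y_{5,5})(Ω₁) = 0.06925 - 0.03495j ; Y_{5,5}(Ω₂) = 0.14431 + 0.14406j ; Δ = 0.01503 + 0.00493j
Σ over m = 0.13948 + 0.00000j; ×(4π/11) → 0.15934 + 0.00000j. Real part: 0.159342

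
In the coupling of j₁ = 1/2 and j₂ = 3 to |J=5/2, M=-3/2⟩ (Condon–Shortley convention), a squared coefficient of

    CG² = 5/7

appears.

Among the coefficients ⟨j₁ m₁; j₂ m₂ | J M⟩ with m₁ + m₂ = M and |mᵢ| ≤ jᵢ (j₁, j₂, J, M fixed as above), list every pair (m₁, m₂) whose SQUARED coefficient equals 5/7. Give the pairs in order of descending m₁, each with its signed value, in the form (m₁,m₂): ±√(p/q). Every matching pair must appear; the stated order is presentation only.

(1/2,-2): +√(5/7)

Admissible pairs with m₁+m₂ = M = -3/2: (-1/2,-1), (1/2,-2)
  (m₁,m₂)=(1/2,-2): CG² = 5/7, CG = +√(5/7)   ← matches the target
  (m₁,m₂)=(-1/2,-1): CG² = 2/7, CG = −√(2/7)
Pairs with CG² = 5/7: (1/2,-2): +√(5/7)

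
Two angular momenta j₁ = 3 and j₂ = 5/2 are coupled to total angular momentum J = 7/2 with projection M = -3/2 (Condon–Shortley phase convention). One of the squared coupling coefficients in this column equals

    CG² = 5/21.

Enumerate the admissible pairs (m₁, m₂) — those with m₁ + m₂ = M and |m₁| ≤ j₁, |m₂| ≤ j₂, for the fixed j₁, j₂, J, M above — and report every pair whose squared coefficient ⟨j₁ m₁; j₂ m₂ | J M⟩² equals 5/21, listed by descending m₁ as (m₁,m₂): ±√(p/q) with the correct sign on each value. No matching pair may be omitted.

(-1,-1/2): −√(5/21)

Admissible pairs with m₁+m₂ = M = -3/2: (-3,3/2), (-2,1/2), (-1,-1/2), (0,-3/2), (1,-5/2)
  (m₁,m₂)=(1,-5/2): CG² = 8/21, CG = +√(8/21)
  (m₁,m₂)=(0,-3/2): CG² = 0/1, CG = 0
  (m₁,m₂)=(-1,-1/2): CG² = 5/21, CG = −√(5/21)   ← matches the target
  (m₁,m₂)=(-2,1/2): CG² = 2/21, CG = +√(2/21)
  (m₁,m₂)=(-3,3/2): CG² = 2/7, CG = +√(2/7)
Pairs with CG² = 5/21: (-1,-1/2): −√(5/21)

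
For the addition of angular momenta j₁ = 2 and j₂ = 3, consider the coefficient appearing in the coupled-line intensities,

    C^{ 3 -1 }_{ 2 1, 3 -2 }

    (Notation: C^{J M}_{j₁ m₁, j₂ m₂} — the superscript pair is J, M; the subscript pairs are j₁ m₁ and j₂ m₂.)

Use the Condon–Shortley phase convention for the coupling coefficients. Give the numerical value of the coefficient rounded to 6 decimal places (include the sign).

+0.500000

√[7·2!2!4!/9! · 3!1!1!5!2!4!] = √(64)
  +(−1)^0/∏(0,2,1,1,1,3)! = 1/12  (running 1/12)
  +(−1)^1/∏(1,1,0,0,2,4)! = -1/48  (running 1/16)
⟨..|..⟩ = √(64)·(1/16) = +0.500000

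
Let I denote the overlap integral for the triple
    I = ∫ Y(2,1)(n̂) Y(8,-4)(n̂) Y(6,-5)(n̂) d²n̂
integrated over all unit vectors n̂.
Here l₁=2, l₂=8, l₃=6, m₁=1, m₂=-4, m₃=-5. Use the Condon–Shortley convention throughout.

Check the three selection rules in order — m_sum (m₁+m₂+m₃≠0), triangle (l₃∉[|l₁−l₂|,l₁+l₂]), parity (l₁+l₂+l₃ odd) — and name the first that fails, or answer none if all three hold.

Σmᵢ = -8  ✗
l₃∈[|l₁−l₂|,l₁+l₂]=[6,10], have l₃=6
Σlᵢ = 16 ⇒ even

m_sum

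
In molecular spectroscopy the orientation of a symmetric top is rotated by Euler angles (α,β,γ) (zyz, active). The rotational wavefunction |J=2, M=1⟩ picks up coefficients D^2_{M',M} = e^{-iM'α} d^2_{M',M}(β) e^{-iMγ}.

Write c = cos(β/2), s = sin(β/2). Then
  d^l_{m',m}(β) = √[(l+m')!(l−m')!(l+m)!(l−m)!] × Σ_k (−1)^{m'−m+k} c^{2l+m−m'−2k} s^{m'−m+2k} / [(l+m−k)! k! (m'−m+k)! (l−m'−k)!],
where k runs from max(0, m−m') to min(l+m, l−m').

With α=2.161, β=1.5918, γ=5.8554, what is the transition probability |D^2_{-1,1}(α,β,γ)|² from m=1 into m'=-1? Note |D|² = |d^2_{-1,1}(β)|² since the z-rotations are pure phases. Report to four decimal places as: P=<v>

D^2_{-1,1}(2.1610,1.5918,5.8554) = e^{-i·-1·2.1610}·d^2_{-1,1}(1.5918)·e^{-i·1·5.8554}. Compute d first:
c=cos(1.591800/2)=0.699642, s=sin(1.591800/2)=0.714494; N=√[1·6·6·1]=6.000000
Admissible k: 2..3 (factorial args all ≥0)
  k=2: (−1)^0·6.0000/(2)·0.6996^2·0.7145^2 = +0.749669
  k=3: (−1)^1·6.0000/(6)·0.6996^0·0.7145^4 = -0.260611
d^2_{-1,1}(1.5918) = +0.749669 -0.260611 = +0.489058
|D^2_{-1,1}|² = |d^2_{-1,1}(β)|² = (+0.489058)² = 0.239178 (the z-rotation phases have unit modulus)

P=0.2392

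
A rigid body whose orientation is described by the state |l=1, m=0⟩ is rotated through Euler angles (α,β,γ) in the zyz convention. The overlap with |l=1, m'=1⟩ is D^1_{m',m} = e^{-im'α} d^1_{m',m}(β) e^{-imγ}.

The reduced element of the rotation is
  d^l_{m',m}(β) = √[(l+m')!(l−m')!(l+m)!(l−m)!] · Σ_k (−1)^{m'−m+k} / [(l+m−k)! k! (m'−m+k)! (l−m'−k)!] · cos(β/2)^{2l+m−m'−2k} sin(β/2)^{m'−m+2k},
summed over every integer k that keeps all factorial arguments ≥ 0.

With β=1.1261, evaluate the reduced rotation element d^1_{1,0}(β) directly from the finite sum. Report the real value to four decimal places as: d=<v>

d=-0.6383

d^1_{1,0}(β=1.1261) via the finite sum:
c=cos(1.126100/2)=0.845631, s=sin(1.126100/2)=0.533768; N=√[2·1·1·1]=1.414214
k∈{0} keeps every argument non-negative
  k=0: (−1)^1·1.4142/(1)·0.8456^1·0.5338^1 = -0.638335
d^1_{1,0}(1.1261) = -0.638335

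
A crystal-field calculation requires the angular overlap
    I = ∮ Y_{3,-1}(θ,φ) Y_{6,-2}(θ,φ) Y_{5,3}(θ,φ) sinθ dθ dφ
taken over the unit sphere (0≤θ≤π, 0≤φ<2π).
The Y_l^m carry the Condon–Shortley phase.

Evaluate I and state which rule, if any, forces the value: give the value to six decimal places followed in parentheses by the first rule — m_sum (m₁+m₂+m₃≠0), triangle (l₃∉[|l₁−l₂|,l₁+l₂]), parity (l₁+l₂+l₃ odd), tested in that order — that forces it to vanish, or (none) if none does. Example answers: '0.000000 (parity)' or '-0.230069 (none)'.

Rules hold: Σm=0, L=14 even, 3≤5≤9.
N = 7·13·11 = 1001
Δ = 4!·2!·8!/15! = 1/675675
Racah Σ t=1..3: t=1:−1/8640 t=2:+1/2304 t=3:−1/8640 = 7/34560
⇒ 3j(3 6 5; 0 0 0)² = 7/429, sgn -1
Racah Σ t=2..4: t=2:+1/11520 t=3:−1/30240 t=4:+1/1935360 = 1/18432
⇒ 3j(3 6 5; -1 -2 3)² = 7/429, sgn +1
4πI² = N·(3j₀)²·(3jₘ)² = 343/1287
I = -1·√(0.266511/4π) = -0.14563067
No selection rule forces the value: the integral is nonzero (none).

-0.145631 (none)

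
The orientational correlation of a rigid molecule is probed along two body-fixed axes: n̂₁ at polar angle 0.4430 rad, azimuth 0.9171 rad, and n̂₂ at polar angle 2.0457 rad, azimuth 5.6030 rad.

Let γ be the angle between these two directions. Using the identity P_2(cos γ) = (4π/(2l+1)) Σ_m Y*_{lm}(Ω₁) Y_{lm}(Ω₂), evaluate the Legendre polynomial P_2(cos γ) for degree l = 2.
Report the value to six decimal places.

-0.231339

Summing Y*_{l m}(θ₁,φ₁)·Y_{l m}(θ₂,φ₂) over m ∈ [−2, 2]; prefactor 4π/(2·2+1) = 2.513274:
  m=-2: (-0.018480, 0.068527) × (0.063814, 0.298773) = (-0.021653, -0.001148)  (running Σ = (-0.021653, -0.001148))
  m=-1: (0.181944, 0.237508) × (-0.244244, -0.197586) = (0.002489, -0.093959)  (running Σ = (-0.019164, -0.095108))
  m=0: (0.456931, -0.000000) × (-0.117565, 0.000000) = (-0.053719, 0.000000)  (running Σ = (-0.072883, -0.095108))
  m=1: (-0.181944, 0.237508) × (0.244244, -0.197586) = (0.002489, 0.093959)  (running Σ = (-0.070394, -0.001148))
  m=2: (-0.018480, -0.068527) × (0.063814, -0.298773) = (-0.021653, 0.001148)  (running Σ = (-0.092047, -0.000000))
Total Σ_m = (-0.092047, -0.000000). Multiply by 2.513274: (-0.231339, -0.000000). P_2(cos γ) = -0.231339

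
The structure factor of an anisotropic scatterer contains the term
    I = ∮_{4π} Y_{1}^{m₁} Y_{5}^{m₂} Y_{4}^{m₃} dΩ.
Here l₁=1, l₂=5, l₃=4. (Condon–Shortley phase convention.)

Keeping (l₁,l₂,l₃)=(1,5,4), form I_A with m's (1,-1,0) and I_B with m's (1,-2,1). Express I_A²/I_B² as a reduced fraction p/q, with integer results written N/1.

Same 1,5,4: normalisation and zero-m 3j drop out of the ratio.
A: Δ: 2! 0! 8! / 11! → 1/495; sum: t=0:+1/1152 = 1/1152; 3j²(1 5 4; 1 -1 0) = Δ·Π!·Σ² = 1/33  (sign +1)
B: Δ: 2! 0! 8! / 11! → 1/495; sum: t=0:+1/1440 = 1/1440; 3j²(1 5 4; 1 -2 1) = Δ·Π!·Σ² = 7/165  (sign -1)
I_A²/I_B² = (1/33)/(7/165) = 5/7

5/7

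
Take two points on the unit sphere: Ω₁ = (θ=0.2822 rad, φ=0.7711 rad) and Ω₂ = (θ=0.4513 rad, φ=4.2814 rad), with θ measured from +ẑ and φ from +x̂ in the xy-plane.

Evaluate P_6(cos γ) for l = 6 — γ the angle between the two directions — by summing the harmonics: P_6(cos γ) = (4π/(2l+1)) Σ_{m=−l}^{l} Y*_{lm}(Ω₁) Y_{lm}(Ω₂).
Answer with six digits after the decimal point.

-0.283585

Addition theorem: P_6(cos γ) = (4π/13) Σ_m Y*_{lm}(Ω₁) Y_{lm}(Ω₂), m = −6…6:
  m=-6: Y*=-0.000019-0.000224i  Y=+0.002825-0.001754i  product -0.000000-0.000001i
  m=-5: Y*=-0.002034-0.001762i  Y=-0.019823-0.013105i  product +0.000017+0.000062i
  m=-4: Y*=-0.019592+0.001122i  Y=-0.015573+0.100884i  product +0.000192-0.001994i
  m=-3: Y*=-0.065283+0.071139i  Y=+0.276264-0.078792i  product -0.012430+0.024797i
  m=-2: Y*=+0.009010+0.314973i  Y=-0.325183-0.379233i  product +0.116518-0.105841i
  m=-1: Y*=+0.427237+0.415191i  Y=-0.158487+0.344673i  product -0.210817+0.081455i
  m=+0: Y*=+0.326600-0.000000i  Y=-0.245962+0.000000i  product -0.080331+0.000000i
  m=+1: Y*=-0.427237+0.415191i  Y=+0.158487+0.344673i  product -0.210817-0.081455i
  m=+2: Y*=+0.009010-0.314973i  Y=-0.325183+0.379233i  product +0.116518+0.105841i
  m=+3: Y*=+0.065283+0.071139i  Y=-0.276264-0.078792i  product -0.012430-0.024797i
  m=+4: Y*=-0.019592-0.001122i  Y=-0.015573-0.100884i  product +0.000192+0.001994i
  m=+5: Y*=+0.002034-0.001762i  Y=+0.019823-0.013105i  product +0.000017-0.000062i
  m=+6: Y*=-0.000019+0.000224i  Y=+0.002825+0.001754i  product -0.000000+0.000001i
Σ over m = -0.293371-0.000000i; ×(4π/13) → -0.283585-0.000000i. Real part: -0.283585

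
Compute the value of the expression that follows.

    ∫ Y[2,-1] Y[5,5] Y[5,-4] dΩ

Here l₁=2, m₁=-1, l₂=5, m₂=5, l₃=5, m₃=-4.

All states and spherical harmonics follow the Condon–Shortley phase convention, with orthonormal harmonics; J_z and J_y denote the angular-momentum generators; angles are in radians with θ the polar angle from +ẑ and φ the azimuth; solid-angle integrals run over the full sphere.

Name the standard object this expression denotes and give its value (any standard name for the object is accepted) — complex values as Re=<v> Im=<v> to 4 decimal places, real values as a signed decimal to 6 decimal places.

Gaunt coefficient, -0.187924

This is a Gaunt coefficient — the integral of a triple product of spherical harmonics over the sphere.
Rules hold: Σm=0, L=12 even, 3≤5≤7.
N = 5·11·11 = 605
Δ = 2!·2!·8!/13! = 1/38610
Racah Σ t=0..2: t=0:+1/2880 t=1:−1/576 t=2:+1/2880 = -1/960
⇒ 3j(2 5 5; 0 0 0)² = 10/429, sgn +1
Racah Σ t=2..2: t=2:+1/80640 = 1/80640
⇒ 3j(2 5 5; -1 5 -4)² = 9/286, sgn -1
4πI² = N·(3j₀)²·(3jₘ)² = 75/169
I = -1·√(0.443787/4π) = -0.18792404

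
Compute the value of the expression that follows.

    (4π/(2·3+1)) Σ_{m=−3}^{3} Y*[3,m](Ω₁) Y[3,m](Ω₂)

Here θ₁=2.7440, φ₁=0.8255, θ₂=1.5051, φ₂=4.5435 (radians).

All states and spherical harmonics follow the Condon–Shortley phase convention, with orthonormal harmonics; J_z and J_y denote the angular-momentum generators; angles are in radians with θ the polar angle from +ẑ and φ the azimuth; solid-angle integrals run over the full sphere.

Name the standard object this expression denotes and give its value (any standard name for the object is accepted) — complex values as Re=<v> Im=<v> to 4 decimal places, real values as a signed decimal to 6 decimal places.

Legendre polynomial (addition theorem), +0.434625

This sum is the spherical-harmonic addition theorem: it equals the Legendre polynomial P_l(cos γ) of the angle γ between the two directions.
Addition theorem: P_3(cos γ) = (4π/7) Σ_m Y*_{lm}(Ω₁) Y_{lm}(Ω₂), m = −3…3:
  term(m=-3) = +0.001584+0.009914i   from Y*(Ω₁)=-0.019058+0.014947i, Y(Ω₂)=+0.201157-0.362451i
  term(m=-2) = -0.003831+0.008625i   from Y*(Ω₁)=+0.011318-0.140814i, Y(Ω₂)=-0.063028-0.022138i
  term(m=-1) = +0.107603-0.069947i   from Y*(Ω₁)=+0.275845+0.298906i, Y(Ω₂)=+0.053037-0.311044i
  term(m=+0) = +0.031392+0.000000i   from Y*(Ω₁)=-0.430215-0.000000i, Y(Ω₂)=-0.072968+0.000000i
  term(m=+1) = +0.107603+0.069947i   from Y*(Ω₁)=-0.275845+0.298906i, Y(Ω₂)=-0.053037-0.311044i
  term(m=+2) = -0.003831-0.008625i   from Y*(Ω₁)=+0.011318+0.140814i, Y(Ω₂)=-0.063028+0.022138i
  term(m=+3) = +0.001584-0.009914i   from Y*(Ω₁)=+0.019058+0.014947i, Y(Ω₂)=-0.201157-0.362451i
Accumulated sum +0.242105+0.000000i; after 4π/(2l+1) scaling, +0.434625+0.000000i ⇒ P_3 = 0.434625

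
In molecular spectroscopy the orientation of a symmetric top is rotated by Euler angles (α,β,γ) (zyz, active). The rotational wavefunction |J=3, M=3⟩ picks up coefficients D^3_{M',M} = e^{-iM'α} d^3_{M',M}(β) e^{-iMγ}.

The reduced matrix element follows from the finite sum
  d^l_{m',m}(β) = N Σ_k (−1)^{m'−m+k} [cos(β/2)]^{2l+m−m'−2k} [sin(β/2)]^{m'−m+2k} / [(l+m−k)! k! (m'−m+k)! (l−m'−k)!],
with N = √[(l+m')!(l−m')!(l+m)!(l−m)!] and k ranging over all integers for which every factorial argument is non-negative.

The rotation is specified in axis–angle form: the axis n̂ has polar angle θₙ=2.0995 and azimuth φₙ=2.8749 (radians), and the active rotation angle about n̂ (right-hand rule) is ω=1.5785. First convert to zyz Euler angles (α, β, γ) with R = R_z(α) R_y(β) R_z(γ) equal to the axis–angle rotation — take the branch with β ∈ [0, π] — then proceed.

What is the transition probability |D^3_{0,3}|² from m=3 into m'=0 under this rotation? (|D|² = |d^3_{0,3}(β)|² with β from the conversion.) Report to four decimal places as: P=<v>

Axis–angle → zyz. n̂ = (sinθₙcosφₙ, sinθₙsinφₙ, cosθₙ) = (-0.832936, +0.227559, -0.504414), ω = 1.5785.
R = I cosω + sinω [n̂]ₓ + (1−cosω) n̂n̂ᵀ gives
  R = [+0.691424, +0.313397, +0.650934; -0.695402, +0.044478, +0.717243; +0.195830, -0.948580, +0.248690]
β = atan2(√(R₁₃²+R₂₃²), R₃₃) = 1.319468; α = atan2(R₂₃, R₁₃) mod 2π = 0.833826; γ = atan2(R₃₂, −R₃₁) mod 2π = 4.508804
D^3_{0,3}(0.8338,1.3195,4.5088) = e^{-i·0·0.8338}·d^3_{0,3}(1.3195)·e^{-i·3·4.5088}. Compute d first:
c=cos(1.319468/2)=0.790155, s=sin(1.319468/2)=0.612907; N=√[6·6·720·1]=160.996894
k∈{3} keeps every argument non-negative
  k=3: (−1)^0·160.9969/(36)·0.7902^3·0.6129^3 = +0.507967
d^3_{0,3}(1.3195) = +0.507967
|D^3_{0,3}|² = |d^3_{0,3}(β)|² = (+0.507967)² = 0.258031 (the z-rotation phases have unit modulus)

P=0.2580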